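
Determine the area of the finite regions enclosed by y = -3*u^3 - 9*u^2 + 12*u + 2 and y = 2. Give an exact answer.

Set the curves equal: -3*u^3 - 9*u^2 + 12*u + 2 = 2, so -3*u^3 - 9*u^2 + 12*u = 0, which factors as -3*u*(u - 1)*(u + 4) = 0. The curves meet at u = -4, 0, 1.
On [-4, 0], y = 2 is on top; that piece has area ∫[-4,0] (-(-3*u^3 - 9*u^2 + 12*u)) du = 96.
On [0, 1], y = -3*u^3 - 9*u^2 + 12*u + 2 is on top; that piece has area ∫[0,1] (-3*u^3 - 9*u^2 + 12*u) du = 9/4.
Total enclosed area = 96 + 9/4 = 393/4.

393/4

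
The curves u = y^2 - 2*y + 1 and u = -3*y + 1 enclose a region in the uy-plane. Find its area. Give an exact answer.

1/6

Both boundary curves give u as a function of y, so integrate with respect to y. Setting them equal: y^2 + y = 0, i.e. y*(y + 1) = 0, so they meet at y = -1, 0.
For y in [-1, 0], u = y^2 - 2*y + 1 is on the left; area = ∫[-1,0] (-(y^2 + y)) dy = 1/6.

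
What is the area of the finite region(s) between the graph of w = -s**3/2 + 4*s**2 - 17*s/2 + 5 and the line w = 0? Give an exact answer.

The curve meets the s-axis where -s**3/2 + 4*s**2 - 17*s/2 + 5 = 0, i.e. -(s - 5)*(s - 2)*(s - 1)/2 = 0, at s = 1, 2, 5.
On [1, 2] the curve lies below the axis; ∫[1,2] (-s**3/2 + 4*s**2 - 17*s/2 + 5) ds = -7/24, giving area 7/24.
On [2, 5] the curve lies above the axis; ∫[2,5] (-s**3/2 + 4*s**2 - 17*s/2 + 5) ds = 45/8, giving area 45/8.
Total area = 7/24 + 45/8 = 71/12.

71/12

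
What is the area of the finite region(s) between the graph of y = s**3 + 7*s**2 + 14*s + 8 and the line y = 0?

37/12

The curve meets the s-axis where s**3 + 7*s**2 + 14*s + 8 = 0, i.e. (s + 1)*(s + 2)*(s + 4) = 0, at s = -4, -2, -1.
On [-4, -2] the curve lies above the axis; ∫[-4,-2] (s**3 + 7*s**2 + 14*s + 8) ds = 8/3, giving area 8/3.
On [-2, -1] the curve lies below the axis; ∫[-2,-1] (s**3 + 7*s**2 + 14*s + 8) ds = -5/12, giving area 5/12.
Total area = 8/3 + 5/12 = 37/12.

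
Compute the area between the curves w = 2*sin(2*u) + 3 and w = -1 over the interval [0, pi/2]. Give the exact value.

2 + 2*pi

On [0, pi/2], (2*sin(2*u) + 3) - (-1) = 2*sin(2*u) + 4 is ≥ 0 throughout, so the area is a single integral of |2*sin(2*u) + 4|.
∫[0,pi/2] (2*sin(2*u) + 4) du = 2 + 2*pi.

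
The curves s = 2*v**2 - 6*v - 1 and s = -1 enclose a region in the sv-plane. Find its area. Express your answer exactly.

Both boundary curves give s as a function of v, so integrate with respect to v. Setting them equal: 2*v**2 - 6*v = 0, i.e. 2*v*(v - 3) = 0, so they meet at v = 0, 3.
For v in [0, 3], s = 2*v**2 - 6*v - 1 is on the left; area = ∫[0,3] (-(2*v**2 - 6*v)) dv = 9.

9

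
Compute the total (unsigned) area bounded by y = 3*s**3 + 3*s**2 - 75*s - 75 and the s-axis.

The curve meets the s-axis where 3*s**3 + 3*s**2 - 75*s - 75 = 0, i.e. 3*(s - 5)*(s + 1)*(s + 5) = 0, at s = -5, -1, 5.
On [-5, -1] the curve lies above the axis; ∫[-5,-1] (3*s**3 + 3*s**2 - 75*s - 75) ds = 256, giving area 256.
On [-1, 5] the curve lies below the axis; ∫[-1,5] (3*s**3 + 3*s**2 - 75*s - 75) ds = -756, giving area 756.
Total area = 256 + 756 = 1012.

1012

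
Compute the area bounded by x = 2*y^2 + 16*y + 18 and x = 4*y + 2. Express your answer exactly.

8/3

Both boundary curves give x as a function of y, so integrate with respect to y. Setting them equal: 2*y^2 + 12*y + 16 = 0, i.e. 2*(y + 2)*(y + 4) = 0, so they meet at y = -4, -2.
For y in [-4, -2], x = 2*y^2 + 16*y + 18 is on the left; area = ∫[-4,-2] (-(2*y^2 + 12*y + 16)) dy = 8/3.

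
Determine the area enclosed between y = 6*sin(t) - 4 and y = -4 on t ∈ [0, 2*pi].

The difference (6*sin(t) - 4) - (-4) = 6*sin(t) changes sign at t = pi inside [0, 2*pi], so split the integral there.
∫[0,pi] (6*sin(t)) dt = 12.
∫[pi,2*pi] (6*sin(t)) dt = -12; the area of that piece is 12.
Total area = 12 + 12 = 24.

24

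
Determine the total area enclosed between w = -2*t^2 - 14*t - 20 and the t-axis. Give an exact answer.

The curve meets the t-axis where -2*t^2 - 14*t - 20 = 0, i.e. -2*(t + 2)*(t + 5) = 0, at t = -5, -2.
On [-5, -2] the curve lies above the axis; ∫[-5,-2] (-2*t^2 - 14*t - 20) dt = 9, giving area 9.

9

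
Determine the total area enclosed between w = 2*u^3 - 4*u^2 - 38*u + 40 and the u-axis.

The curve meets the u-axis where 2*u^3 - 4*u^2 - 38*u + 40 = 0, i.e. 2*(u - 5)*(u - 1)*(u + 4) = 0, at u = -4, 1, 5.
On [-4, 1] the curve lies above the axis; ∫[-4,1] (2*u^3 - 4*u^2 - 38*u + 40) du = 1625/6, giving area 1625/6.
On [1, 5] the curve lies below the axis; ∫[1,5] (2*u^3 - 4*u^2 - 38*u + 40) du = -448/3, giving area 448/3.
Total area = 1625/6 + 448/3 = 2521/6.

2521/6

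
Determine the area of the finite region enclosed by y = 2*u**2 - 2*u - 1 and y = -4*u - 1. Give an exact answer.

Set the curves equal: 2*u**2 - 2*u - 1 = -4*u - 1, so 2*u**2 + 2*u = 0, which factors as 2*u*(u + 1) = 0. The curves meet at u = -1, 0.
On [-1, 0], y = -4*u - 1 is on top; that piece has area ∫[-1,0] (-(2*u**2 + 2*u)) du = 1/3.

1/3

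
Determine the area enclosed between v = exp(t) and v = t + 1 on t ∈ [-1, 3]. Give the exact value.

On [-1, 3], (exp(t)) - (t + 1) = -t + exp(t) - 1 is ≥ 0 throughout, so the area is a single integral of |-t + exp(t) - 1|.
∫[-1,3] (-t + exp(t) - 1) dt = -8 - exp(-1) + exp(3).

-8 - exp(-1) + exp(3)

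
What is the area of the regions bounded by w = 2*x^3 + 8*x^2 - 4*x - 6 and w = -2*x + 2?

Set the curves equal: 2*x^3 + 8*x^2 - 4*x - 6 = -2*x + 2, so 2*x^3 + 8*x^2 - 2*x - 8 = 0, which factors as 2*(x - 1)*(x + 1)*(x + 4) = 0. The curves meet at x = -4, -1, 1.
On [-4, -1], w = 2*x^3 + 8*x^2 - 4*x - 6 is on top; that piece has area ∫[-4,-1] (2*x^3 + 8*x^2 - 2*x - 8) dx = 63/2.
On [-1, 1], w = -2*x + 2 is on top; that piece has area ∫[-1,1] (-(2*x^3 + 8*x^2 - 2*x - 8)) dx = 32/3.
Total enclosed area = 63/2 + 32/3 = 253/6.

253/6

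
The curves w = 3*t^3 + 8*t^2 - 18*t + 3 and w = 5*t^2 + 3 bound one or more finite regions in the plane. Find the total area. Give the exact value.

253/4

Set the curves equal: 3*t^3 + 8*t^2 - 18*t + 3 = 5*t^2 + 3, so 3*t^3 + 3*t^2 - 18*t = 0, which factors as 3*t*(t - 2)*(t + 3) = 0. The curves meet at t = -3, 0, 2.
On [-3, 0], w = 3*t^3 + 8*t^2 - 18*t + 3 is on top; that piece has area ∫[-3,0] (3*t^3 + 3*t^2 - 18*t) dt = 189/4.
On [0, 2], w = 5*t^2 + 3 is on top; that piece has area ∫[0,2] (-(3*t^3 + 3*t^2 - 18*t)) dt = 16.
Total enclosed area = 189/4 + 16 = 253/4.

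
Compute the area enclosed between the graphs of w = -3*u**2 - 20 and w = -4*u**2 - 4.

Set the curves equal: -3*u**2 - 20 = -4*u**2 - 4, so u**2 - 16 = 0, which factors as (u - 4)*(u + 4) = 0. The curves meet at u = -4, 4.
On [-4, 4], w = -4*u**2 - 4 is on top; that piece has area ∫[-4,4] (-(u**2 - 16)) du = 256/3.

256/3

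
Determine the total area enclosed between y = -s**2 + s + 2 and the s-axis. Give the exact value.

9/2

The curve meets the s-axis where -s**2 + s + 2 = 0, i.e. -(s - 2)*(s + 1) = 0, at s = -1, 2.
On [-1, 2] the curve lies above the axis; ∫[-1,2] (-s**2 + s + 2) ds = 9/2, giving area 9/2.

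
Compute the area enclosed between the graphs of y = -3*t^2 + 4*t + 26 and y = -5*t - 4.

343/2

Set the curves equal: -3*t^2 + 4*t + 26 = -5*t - 4, so -3*t^2 + 9*t + 30 = 0, which factors as -3*(t - 5)*(t + 2) = 0. The curves meet at t = -2, 5.
On [-2, 5], y = -3*t^2 + 4*t + 26 is on top; that piece has area ∫[-2,5] (-3*t^2 + 9*t + 30) dt = 343/2.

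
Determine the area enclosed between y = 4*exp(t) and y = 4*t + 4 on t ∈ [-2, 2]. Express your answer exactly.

-16 - 4*exp(-2) + 4*exp(2)

On [-2, 2], (4*exp(t)) - (4*t + 4) = -4*t + 4*exp(t) - 4 is ≥ 0 throughout, so the area is a single integral of |-4*t + 4*exp(t) - 4|.
∫[-2,2] (-4*t + 4*exp(t) - 4) dt = -16 - 4*exp(-2) + 4*exp(2).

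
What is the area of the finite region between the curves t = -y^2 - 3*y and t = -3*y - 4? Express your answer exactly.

32/3

Both boundary curves give t as a function of y, so integrate with respect to y. Setting them equal: -y^2 + 4 = 0, i.e. -(y - 2)*(y + 2) = 0, so they meet at y = -2, 2.
For y in [-2, 2], t = -y^2 - 3*y is on the right; area = ∫[-2,2] (-y^2 + 4) dy = 32/3.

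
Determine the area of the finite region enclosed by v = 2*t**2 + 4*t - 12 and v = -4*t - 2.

72

Set the curves equal: 2*t**2 + 4*t - 12 = -4*t - 2, so 2*t**2 + 8*t - 10 = 0, which factors as 2*(t - 1)*(t + 5) = 0. The curves meet at t = -5, 1.
On [-5, 1], v = -4*t - 2 is on top; that piece has area ∫[-5,1] (-(2*t**2 + 8*t - 10)) dt = 72.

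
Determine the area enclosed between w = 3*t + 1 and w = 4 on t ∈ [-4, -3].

27/2

On [-4, -3], (3*t + 1) - (4) = 3*t - 3 is ≤ 0 throughout, so the area is a single integral of |3*t - 3|.
∫[-4,-3] (3*t - 3) dt = -27/2; the area of that piece is 27/2.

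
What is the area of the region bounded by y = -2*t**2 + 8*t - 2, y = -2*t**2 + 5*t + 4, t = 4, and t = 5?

15/2

On [4, 5], (-2*t**2 + 8*t - 2) - (-2*t**2 + 5*t + 4) = 3*t - 6 is ≥ 0 throughout, so the area is a single integral of |3*t - 6|.
∫[4,5] (3*t - 6) dt = 15/2.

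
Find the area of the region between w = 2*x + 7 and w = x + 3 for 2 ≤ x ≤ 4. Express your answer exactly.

14

On [2, 4], (2*x + 7) - (x + 3) = x + 4 is ≥ 0 throughout, so the area is a single integral of |x + 4|.
∫[2,4] (x + 4) dx = 14.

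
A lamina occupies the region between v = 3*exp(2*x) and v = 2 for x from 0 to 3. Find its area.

-15/2 + 3*exp(6)/2

On [0, 3], (3*exp(2*x)) - (2) = 3*exp(2*x) - 2 is ≥ 0 throughout, so the area is a single integral of |3*exp(2*x) - 2|.
∫[0,3] (3*exp(2*x) - 2) dx = -15/2 + 3*exp(6)/2.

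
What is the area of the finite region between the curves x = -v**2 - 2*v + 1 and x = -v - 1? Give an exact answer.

Both boundary curves give x as a function of v, so integrate with respect to v. Setting them equal: -v**2 - v + 2 = 0, i.e. -(v - 1)*(v + 2) = 0, so they meet at v = -2, 1.
For v in [-2, 1], x = -v**2 - 2*v + 1 is on the right; area = ∫[-2,1] (-v**2 - v + 2) dv = 9/2.

9/2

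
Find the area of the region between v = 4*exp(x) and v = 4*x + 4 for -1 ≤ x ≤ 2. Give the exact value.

-18 - 4*exp(-1) + 4*exp(2)

On [-1, 2], (4*exp(x)) - (4*x + 4) = -4*x + 4*exp(x) - 4 is ≥ 0 throughout, so the area is a single integral of |-4*x + 4*exp(x) - 4|.
∫[-1,2] (-4*x + 4*exp(x) - 4) dx = -18 - 4*exp(-1) + 4*exp(2).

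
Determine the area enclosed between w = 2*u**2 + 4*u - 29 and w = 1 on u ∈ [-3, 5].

The difference (2*u**2 + 4*u - 29) - (1) = 2*u**2 + 4*u - 30 changes sign at u = 3 inside [-3, 5], so split the integral there.
∫[-3,3] (2*u**2 + 4*u - 30) du = -144; the area of that piece is 144.
∫[3,5] (2*u**2 + 4*u - 30) du = 112/3.
Total area = 144 + 112/3 = 544/3.

544/3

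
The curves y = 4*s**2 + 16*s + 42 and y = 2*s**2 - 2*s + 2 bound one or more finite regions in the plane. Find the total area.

1/3

Set the curves equal: 4*s**2 + 16*s + 42 = 2*s**2 - 2*s + 2, so 2*s**2 + 18*s + 40 = 0, which factors as 2*(s + 4)*(s + 5) = 0. The curves meet at s = -5, -4.
On [-5, -4], y = 2*s**2 - 2*s + 2 is on top; that piece has area ∫[-5,-4] (-(2*s**2 + 18*s + 40)) ds = 1/3.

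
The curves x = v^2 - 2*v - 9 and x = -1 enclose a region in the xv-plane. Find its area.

Both boundary curves give x as a function of v, so integrate with respect to v. Setting them equal: v^2 - 2*v - 8 = 0, i.e. (v - 4)*(v + 2) = 0, so they meet at v = -2, 4.
For v in [-2, 4], x = v^2 - 2*v - 9 is on the left; area = ∫[-2,4] (-(v^2 - 2*v - 8)) dv = 36.

36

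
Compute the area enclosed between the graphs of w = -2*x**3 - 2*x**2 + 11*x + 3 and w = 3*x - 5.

71/3

Set the curves equal: -2*x**3 - 2*x**2 + 11*x + 3 = 3*x - 5, so -2*x**3 - 2*x**2 + 8*x + 8 = 0, which factors as -2*(x - 2)*(x + 1)*(x + 2) = 0. The curves meet at x = -2, -1, 2.
On [-2, -1], w = 3*x - 5 is on top; that piece has area ∫[-2,-1] (-(-2*x**3 - 2*x**2 + 8*x + 8)) dx = 7/6.
On [-1, 2], w = -2*x**3 - 2*x**2 + 11*x + 3 is on top; that piece has area ∫[-1,2] (-2*x**3 - 2*x**2 + 8*x + 8) dx = 45/2.
Total enclosed area = 7/6 + 45/2 = 71/3.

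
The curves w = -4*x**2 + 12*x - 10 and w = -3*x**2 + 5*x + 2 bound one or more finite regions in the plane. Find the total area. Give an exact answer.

Set the curves equal: -4*x**2 + 12*x - 10 = -3*x**2 + 5*x + 2, so -x**2 + 7*x - 12 = 0, which factors as -(x - 4)*(x - 3) = 0. The curves meet at x = 3, 4.
On [3, 4], w = -4*x**2 + 12*x - 10 is on top; that piece has area ∫[3,4] (-x**2 + 7*x - 12) dx = 1/6.

1/6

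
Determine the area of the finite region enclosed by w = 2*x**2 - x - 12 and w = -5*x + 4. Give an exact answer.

72

Set the curves equal: 2*x**2 - x - 12 = -5*x + 4, so 2*x**2 + 4*x - 16 = 0, which factors as 2*(x - 2)*(x + 4) = 0. The curves meet at x = -4, 2.
On [-4, 2], w = -5*x + 4 is on top; that piece has area ∫[-4,2] (-(2*x**2 + 4*x - 16)) dx = 72.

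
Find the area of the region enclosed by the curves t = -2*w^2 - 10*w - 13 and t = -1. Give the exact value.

Both boundary curves give t as a function of w, so integrate with respect to w. Setting them equal: -2*w^2 - 10*w - 12 = 0, i.e. -2*(w + 2)*(w + 3) = 0, so they meet at w = -3, -2.
For w in [-3, -2], t = -2*w^2 - 10*w - 13 is on the right; area = ∫[-3,-2] (-2*w^2 - 10*w - 12) dw = 1/3.

1/3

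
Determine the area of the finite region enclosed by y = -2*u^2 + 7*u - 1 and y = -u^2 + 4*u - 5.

125/6

Set the curves equal: -2*u^2 + 7*u - 1 = -u^2 + 4*u - 5, so -u^2 + 3*u + 4 = 0, which factors as -(u - 4)*(u + 1) = 0. The curves meet at u = -1, 4.
On [-1, 4], y = -2*u^2 + 7*u - 1 is on top; that piece has area ∫[-1,4] (-u^2 + 3*u + 4) du = 125/6.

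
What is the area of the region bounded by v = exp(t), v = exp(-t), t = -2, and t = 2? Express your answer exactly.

-4 + 2*exp(-2) + 2*exp(2)

The difference (exp(t)) - (exp(-t)) = exp(t) - exp(-t) changes sign at t = 0 inside [-2, 2], so split the integral there.
∫[-2,0] (exp(t) - exp(-t)) dt = -exp(2) - exp(-2) + 2; the area of that piece is -2 + exp(-2) + exp(2).
∫[0,2] (exp(t) - exp(-t)) dt = -2 + exp(-2) + exp(2).
Total area = (-2 + exp(-2) + exp(2)) + (-2 + exp(-2) + exp(2)) = -4 + 2*exp(-2) + 2*exp(2).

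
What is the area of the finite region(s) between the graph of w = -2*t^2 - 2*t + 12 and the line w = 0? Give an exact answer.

The curve meets the t-axis where -2*t^2 - 2*t + 12 = 0, i.e. -2*(t - 2)*(t + 3) = 0, at t = -3, 2.
On [-3, 2] the curve lies above the axis; ∫[-3,2] (-2*t^2 - 2*t + 12) dt = 125/3, giving area 125/3.

125/3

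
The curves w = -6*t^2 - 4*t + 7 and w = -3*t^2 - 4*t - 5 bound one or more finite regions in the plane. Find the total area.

32

Set the curves equal: -6*t^2 - 4*t + 7 = -3*t^2 - 4*t - 5, so -3*t^2 + 12 = 0, which factors as -3*(t - 2)*(t + 2) = 0. The curves meet at t = -2, 2.
On [-2, 2], w = -6*t^2 - 4*t + 7 is on top; that piece has area ∫[-2,2] (-3*t^2 + 12) dt = 32.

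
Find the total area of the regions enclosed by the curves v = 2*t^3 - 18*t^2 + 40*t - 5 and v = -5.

Set the curves equal: 2*t^3 - 18*t^2 + 40*t - 5 = -5, so 2*t^3 - 18*t^2 + 40*t = 0, which factors as 2*t*(t - 5)*(t - 4) = 0. The curves meet at t = 0, 4, 5.
On [0, 4], v = 2*t^3 - 18*t^2 + 40*t - 5 is on top; that piece has area ∫[0,4] (2*t^3 - 18*t^2 + 40*t) dt = 64.
On [4, 5], v = -5 is on top; that piece has area ∫[4,5] (-(2*t^3 - 18*t^2 + 40*t)) dt = 3/2.
Total enclosed area = 64 + 3/2 = 131/2.

131/2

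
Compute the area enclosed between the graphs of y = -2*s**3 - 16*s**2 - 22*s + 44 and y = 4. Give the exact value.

443/3

Set the curves equal: -2*s**3 - 16*s**2 - 22*s + 44 = 4, so -2*s**3 - 16*s**2 - 22*s + 40 = 0, which factors as -2*(s - 1)*(s + 4)*(s + 5) = 0. The curves meet at s = -5, -4, 1.
On [-5, -4], y = 4 is on top; that piece has area ∫[-5,-4] (-(-2*s**3 - 16*s**2 - 22*s + 40)) ds = 11/6.
On [-4, 1], y = -2*s**3 - 16*s**2 - 22*s + 44 is on top; that piece has area ∫[-4,1] (-2*s**3 - 16*s**2 - 22*s + 40) ds = 875/6.
Total enclosed area = 11/6 + 875/6 = 443/3.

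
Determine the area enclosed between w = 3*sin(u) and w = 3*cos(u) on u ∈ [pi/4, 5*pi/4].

6*sqrt(2)

On [pi/4, 5*pi/4], (3*sin(u)) - (3*cos(u)) = 3*sin(u) - 3*cos(u) is ≥ 0 throughout, so the area is a single integral of |3*sin(u) - 3*cos(u)|.
∫[pi/4,5*pi/4] (3*sin(u) - 3*cos(u)) du = 6*sqrt(2).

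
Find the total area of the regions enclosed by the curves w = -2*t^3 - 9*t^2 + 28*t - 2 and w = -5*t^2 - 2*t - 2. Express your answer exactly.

Set the curves equal: -2*t^3 - 9*t^2 + 28*t - 2 = -5*t^2 - 2*t - 2, so -2*t^3 - 4*t^2 + 30*t = 0, which factors as -2*t*(t - 3)*(t + 5) = 0. The curves meet at t = -5, 0, 3.
On [-5, 0], w = -5*t^2 - 2*t - 2 is on top; that piece has area ∫[-5,0] (-(-2*t^3 - 4*t^2 + 30*t)) dt = 1375/6.
On [0, 3], w = -2*t^3 - 9*t^2 + 28*t - 2 is on top; that piece has area ∫[0,3] (-2*t^3 - 4*t^2 + 30*t) dt = 117/2.
Total enclosed area = 1375/6 + 117/2 = 863/3.

863/3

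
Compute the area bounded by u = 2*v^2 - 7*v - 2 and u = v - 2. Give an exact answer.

Both boundary curves give u as a function of v, so integrate with respect to v. Setting them equal: 2*v^2 - 8*v = 0, i.e. 2*v*(v - 4) = 0, so they meet at v = 0, 4.
For v in [0, 4], u = 2*v^2 - 7*v - 2 is on the left; area = ∫[0,4] (-(2*v^2 - 8*v)) dv = 64/3.

64/3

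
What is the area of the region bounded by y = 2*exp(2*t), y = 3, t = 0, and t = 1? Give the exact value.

The difference (2*exp(2*t)) - (3) = 2*exp(2*t) - 3 changes sign at t = -log(2)/2 + log(3)/2 inside [0, 1], so split the integral there.
∫[0,-log(2)/2 + log(3)/2] (2*exp(2*t) - 3) dt = log(2*sqrt(6)/9) + 1/2; the area of that piece is -1/2 + log(3*sqrt(6)/4).
∫[-log(2)/2 + log(3)/2,1] (2*exp(2*t) - 3) dt = -9/2 - 3*log(2)/2 + 3*log(3)/2 + exp(2).
Total area = (-1/2 + log(3*sqrt(6)/4)) + (-9/2 - 3*log(2)/2 + 3*log(3)/2 + exp(2)) = -5 - 7*log(2)/2 + log(6)/2 + 5*log(3)/2 + exp(2).

-5 - 7*log(2)/2 + log(6)/2 + 5*log(3)/2 + exp(2)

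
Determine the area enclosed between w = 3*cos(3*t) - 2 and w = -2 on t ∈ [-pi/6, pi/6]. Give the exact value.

2

On [-pi/6, pi/6], (3*cos(3*t) - 2) - (-2) = 3*cos(3*t) is ≥ 0 throughout, so the area is a single integral of |3*cos(3*t)|.
∫[-pi/6,pi/6] (3*cos(3*t)) dt = 2.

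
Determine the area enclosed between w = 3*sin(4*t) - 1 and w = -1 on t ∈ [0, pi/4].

On [0, pi/4], (3*sin(4*t) - 1) - (-1) = 3*sin(4*t) is ≥ 0 throughout, so the area is a single integral of |3*sin(4*t)|.
∫[0,pi/4] (3*sin(4*t)) dt = 3/2.

3/2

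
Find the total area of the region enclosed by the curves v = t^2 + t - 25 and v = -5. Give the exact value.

243/2

Set the curves equal: t^2 + t - 25 = -5, so t^2 + t - 20 = 0, which factors as (t - 4)*(t + 5) = 0. The curves meet at t = -5, 4.
On [-5, 4], v = -5 is on top; that piece has area ∫[-5,4] (-(t^2 + t - 20)) dt = 243/2.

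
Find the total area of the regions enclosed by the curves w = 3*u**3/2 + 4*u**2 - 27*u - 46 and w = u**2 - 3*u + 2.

Set the curves equal: 3*u**3/2 + 4*u**2 - 27*u - 46 = u**2 - 3*u + 2, so 3*u**3/2 + 3*u**2 - 24*u - 48 = 0, which factors as 3*(u - 4)*(u + 2)*(u + 4)/2 = 0. The curves meet at u = -4, -2, 4.
On [-4, -2], w = 3*u**3/2 + 4*u**2 - 27*u - 46 is on top; that piece has area ∫[-4,-2] (3*u**3/2 + 3*u**2 - 24*u - 48) du = 14.
On [-2, 4], w = u**2 - 3*u + 2 is on top; that piece has area ∫[-2,4] (-(3*u**3/2 + 3*u**2 - 24*u - 48)) du = 270.
Total enclosed area = 14 + 270 = 284.

284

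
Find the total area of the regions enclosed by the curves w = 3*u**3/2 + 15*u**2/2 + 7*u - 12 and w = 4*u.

253/8

Set the curves equal: 3*u**3/2 + 15*u**2/2 + 7*u - 12 = 4*u, so 3*u**3/2 + 15*u**2/2 + 3*u - 12 = 0, which factors as 3*(u - 1)*(u + 2)*(u + 4)/2 = 0. The curves meet at u = -4, -2, 1.
On [-4, -2], w = 3*u**3/2 + 15*u**2/2 + 7*u - 12 is on top; that piece has area ∫[-4,-2] (3*u**3/2 + 15*u**2/2 + 3*u - 12) du = 8.
On [-2, 1], w = 4*u is on top; that piece has area ∫[-2,1] (-(3*u**3/2 + 15*u**2/2 + 3*u - 12)) du = 189/8.
Total enclosed area = 8 + 189/8 = 253/8.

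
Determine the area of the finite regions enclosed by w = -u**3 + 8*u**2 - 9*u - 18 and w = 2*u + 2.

443/6

Set the curves equal: -u**3 + 8*u**2 - 9*u - 18 = 2*u + 2, so -u**3 + 8*u**2 - 11*u - 20 = 0, which factors as -(u - 5)*(u - 4)*(u + 1) = 0. The curves meet at u = -1, 4, 5.
On [-1, 4], w = 2*u + 2 is on top; that piece has area ∫[-1,4] (-(-u**3 + 8*u**2 - 11*u - 20)) du = 875/12.
On [4, 5], w = -u**3 + 8*u**2 - 9*u - 18 is on top; that piece has area ∫[4,5] (-u**3 + 8*u**2 - 11*u - 20) du = 11/12.
Total enclosed area = 875/12 + 11/12 = 443/6.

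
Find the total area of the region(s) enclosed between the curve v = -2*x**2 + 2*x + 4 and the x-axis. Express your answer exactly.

9

The curve meets the x-axis where -2*x**2 + 2*x + 4 = 0, i.e. -2*(x - 2)*(x + 1) = 0, at x = -1, 2.
On [-1, 2] the curve lies above the axis; ∫[-1,2] (-2*x**2 + 2*x + 4) dx = 9, giving area 9.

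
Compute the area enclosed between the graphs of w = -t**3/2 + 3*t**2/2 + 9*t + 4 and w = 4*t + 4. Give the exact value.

407/8

Set the curves equal: -t**3/2 + 3*t**2/2 + 9*t + 4 = 4*t + 4, so -t**3/2 + 3*t**2/2 + 5*t = 0, which factors as -t*(t - 5)*(t + 2)/2 = 0. The curves meet at t = -2, 0, 5.
On [-2, 0], w = 4*t + 4 is on top; that piece has area ∫[-2,0] (-(-t**3/2 + 3*t**2/2 + 5*t)) dt = 4.
On [0, 5], w = -t**3/2 + 3*t**2/2 + 9*t + 4 is on top; that piece has area ∫[0,5] (-t**3/2 + 3*t**2/2 + 5*t) dt = 375/8.
Total enclosed area = 4 + 375/8 = 407/8.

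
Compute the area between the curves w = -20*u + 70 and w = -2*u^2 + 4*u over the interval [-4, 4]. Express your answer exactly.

1936/3

On [-4, 4], (-20*u + 70) - (-2*u^2 + 4*u) = 2*u^2 - 24*u + 70 is ≥ 0 throughout, so the area is a single integral of |2*u^2 - 24*u + 70|.
∫[-4,4] (2*u^2 - 24*u + 70) du = 1936/3.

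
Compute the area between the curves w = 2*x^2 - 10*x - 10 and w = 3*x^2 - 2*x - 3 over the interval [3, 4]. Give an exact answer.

142/3

On [3, 4], (2*x^2 - 10*x - 10) - (3*x^2 - 2*x - 3) = -x^2 - 8*x - 7 is ≤ 0 throughout, so the area is a single integral of |-x^2 - 8*x - 7|.
∫[3,4] (-x^2 - 8*x - 7) dx = -142/3; the area of that piece is 142/3.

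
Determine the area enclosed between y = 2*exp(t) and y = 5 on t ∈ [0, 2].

The difference (2*exp(t)) - (5) = 2*exp(t) - 5 changes sign at t = log(5/2) inside [0, 2], so split the integral there.
∫[0,log(5/2)] (2*exp(t) - 5) dt = log(32/3125) + 3; the area of that piece is -3 + log(3125/32).
∫[log(5/2),2] (2*exp(t) - 5) dt = -15 - 5*log(2) + 5*log(5) + 2*exp(2).
Total area = (-3 + log(3125/32)) + (-15 - 5*log(2) + 5*log(5) + 2*exp(2)) = -18 - 10*log(2) + 2*exp(2) + 10*log(5).

-18 - 10*log(2) + 2*exp(2) + 10*log(5)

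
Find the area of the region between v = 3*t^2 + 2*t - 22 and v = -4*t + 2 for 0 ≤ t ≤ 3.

The difference (3*t^2 + 2*t - 22) - (-4*t + 2) = 3*t^2 + 6*t - 24 changes sign at t = 2 inside [0, 3], so split the integral there.
∫[0,2] (3*t^2 + 6*t - 24) dt = -28; the area of that piece is 28.
∫[2,3] (3*t^2 + 6*t - 24) dt = 10.
Total area = 28 + 10 = 38.

38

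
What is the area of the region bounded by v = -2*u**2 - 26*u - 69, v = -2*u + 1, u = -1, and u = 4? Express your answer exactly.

On [-1, 4], (-2*u**2 - 26*u - 69) - (-2*u + 1) = -2*u**2 - 24*u - 70 is ≤ 0 throughout, so the area is a single integral of |-2*u**2 - 24*u - 70|.
∫[-1,4] (-2*u**2 - 24*u - 70) du = -1720/3; the area of that piece is 1720/3.

1720/3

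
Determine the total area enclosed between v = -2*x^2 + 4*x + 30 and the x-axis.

The curve meets the x-axis where -2*x^2 + 4*x + 30 = 0, i.e. -2*(x - 5)*(x + 3) = 0, at x = -3, 5.
On [-3, 5] the curve lies above the axis; ∫[-3,5] (-2*x^2 + 4*x + 30) dx = 512/3, giving area 512/3.

512/3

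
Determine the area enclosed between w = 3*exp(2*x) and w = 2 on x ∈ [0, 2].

On [0, 2], (3*exp(2*x)) - (2) = 3*exp(2*x) - 2 is ≥ 0 throughout, so the area is a single integral of |3*exp(2*x) - 2|.
∫[0,2] (3*exp(2*x) - 2) dx = -11/2 + 3*exp(4)/2.

-11/2 + 3*exp(4)/2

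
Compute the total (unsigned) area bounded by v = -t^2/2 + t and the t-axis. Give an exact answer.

The curve meets the t-axis where -t^2/2 + t = 0, i.e. -t*(t - 2)/2 = 0, at t = 0, 2.
On [0, 2] the curve lies above the axis; ∫[0,2] (-t^2/2 + t) dt = 2/3, giving area 2/3.

2/3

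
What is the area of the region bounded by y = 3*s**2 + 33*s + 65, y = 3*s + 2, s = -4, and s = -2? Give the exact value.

The difference (3*s**2 + 33*s + 65) - (3*s + 2) = 3*s**2 + 30*s + 63 changes sign at s = -3 inside [-4, -2], so split the integral there.
∫[-4,-3] (3*s**2 + 30*s + 63) ds = -5; the area of that piece is 5.
∫[-3,-2] (3*s**2 + 30*s + 63) ds = 7.
Total area = 5 + 7 = 12.

12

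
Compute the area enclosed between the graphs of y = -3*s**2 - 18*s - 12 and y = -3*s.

27/2

Set the curves equal: -3*s**2 - 18*s - 12 = -3*s, so -3*s**2 - 15*s - 12 = 0, which factors as -3*(s + 1)*(s + 4) = 0. The curves meet at s = -4, -1.
On [-4, -1], y = -3*s**2 - 18*s - 12 is on top; that piece has area ∫[-4,-1] (-3*s**2 - 15*s - 12) ds = 27/2.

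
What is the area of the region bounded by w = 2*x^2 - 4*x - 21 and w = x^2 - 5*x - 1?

Set the curves equal: 2*x^2 - 4*x - 21 = x^2 - 5*x - 1, so x^2 + x - 20 = 0, which factors as (x - 4)*(x + 5) = 0. The curves meet at x = -5, 4.
On [-5, 4], w = x^2 - 5*x - 1 is on top; that piece has area ∫[-5,4] (-(x^2 + x - 20)) dx = 243/2.

243/2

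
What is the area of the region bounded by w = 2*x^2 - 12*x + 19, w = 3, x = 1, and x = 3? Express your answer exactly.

The difference (2*x^2 - 12*x + 19) - (3) = 2*x^2 - 12*x + 16 changes sign at x = 2 inside [1, 3], so split the integral there.
∫[1,2] (2*x^2 - 12*x + 16) dx = 8/3.
∫[2,3] (2*x^2 - 12*x + 16) dx = -4/3; the area of that piece is 4/3.
Total area = 8/3 + 4/3 = 4.

4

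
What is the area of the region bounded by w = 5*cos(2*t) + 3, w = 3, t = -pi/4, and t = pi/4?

5

On [-pi/4, pi/4], (5*cos(2*t) + 3) - (3) = 5*cos(2*t) is ≥ 0 throughout, so the area is a single integral of |5*cos(2*t)|.
∫[-pi/4,pi/4] (5*cos(2*t)) dt = 5.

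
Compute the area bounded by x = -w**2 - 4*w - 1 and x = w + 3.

9/2

Both boundary curves give x as a function of w, so integrate with respect to w. Setting them equal: -w**2 - 5*w - 4 = 0, i.e. -(w + 1)*(w + 4) = 0, so they meet at w = -4, -1.
For w in [-4, -1], x = -w**2 - 4*w - 1 is on the right; area = ∫[-4,-1] (-w**2 - 5*w - 4) dw = 9/2.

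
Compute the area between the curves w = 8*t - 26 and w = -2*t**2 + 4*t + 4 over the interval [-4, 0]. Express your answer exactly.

On [-4, 0], (8*t - 26) - (-2*t**2 + 4*t + 4) = 2*t**2 + 4*t - 30 is ≤ 0 throughout, so the area is a single integral of |2*t**2 + 4*t - 30|.
∫[-4,0] (2*t**2 + 4*t - 30) dt = -328/3; the area of that piece is 328/3.

328/3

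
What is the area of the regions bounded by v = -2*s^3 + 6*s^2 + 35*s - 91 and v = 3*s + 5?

Set the curves equal: -2*s^3 + 6*s^2 + 35*s - 91 = 3*s + 5, so -2*s^3 + 6*s^2 + 32*s - 96 = 0, which factors as -2*(s - 4)*(s - 3)*(s + 4) = 0. The curves meet at s = -4, 3, 4.
On [-4, 3], v = 3*s + 5 is on top; that piece has area ∫[-4,3] (-(-2*s^3 + 6*s^2 + 32*s - 96)) ds = 1029/2.
On [3, 4], v = -2*s^3 + 6*s^2 + 35*s - 91 is on top; that piece has area ∫[3,4] (-2*s^3 + 6*s^2 + 32*s - 96) ds = 5/2.
Total enclosed area = 1029/2 + 5/2 = 517.

517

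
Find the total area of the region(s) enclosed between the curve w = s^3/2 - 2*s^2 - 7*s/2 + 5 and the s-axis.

The curve meets the s-axis where s^3/2 - 2*s^2 - 7*s/2 + 5 = 0, i.e. (s - 5)*(s - 1)*(s + 2)/2 = 0, at s = -2, 1, 5.
On [-2, 1] the curve lies above the axis; ∫[-2,1] (s^3/2 - 2*s^2 - 7*s/2 + 5) ds = 99/8, giving area 99/8.
On [1, 5] the curve lies below the axis; ∫[1,5] (s^3/2 - 2*s^2 - 7*s/2 + 5) ds = -80/3, giving area 80/3.
Total area = 99/8 + 80/3 = 937/24.

937/24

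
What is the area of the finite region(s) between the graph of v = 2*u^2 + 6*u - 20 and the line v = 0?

343/3

The curve meets the u-axis where 2*u^2 + 6*u - 20 = 0, i.e. 2*(u - 2)*(u + 5) = 0, at u = -5, 2.
On [-5, 2] the curve lies below the axis; ∫[-5,2] (2*u^2 + 6*u - 20) du = -343/3, giving area 343/3.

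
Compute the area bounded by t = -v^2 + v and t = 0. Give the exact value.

1/6

Both boundary curves give t as a function of v, so integrate with respect to v. Setting them equal: -v^2 + v = 0, i.e. -v*(v - 1) = 0, so they meet at v = 0, 1.
For v in [0, 1], t = -v^2 + v is on the right; area = ∫[0,1] (-v^2 + v) dv = 1/6.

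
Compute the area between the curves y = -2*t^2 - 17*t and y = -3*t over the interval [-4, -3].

On [-4, -3], (-2*t^2 - 17*t) - (-3*t) = -2*t^2 - 14*t is ≥ 0 throughout, so the area is a single integral of |-2*t^2 - 14*t|.
∫[-4,-3] (-2*t^2 - 14*t) dt = 73/3.

73/3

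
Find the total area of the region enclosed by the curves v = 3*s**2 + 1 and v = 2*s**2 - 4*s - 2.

4/3

Set the curves equal: 3*s**2 + 1 = 2*s**2 - 4*s - 2, so s**2 + 4*s + 3 = 0, which factors as (s + 1)*(s + 3) = 0. The curves meet at s = -3, -1.
On [-3, -1], v = 2*s**2 - 4*s - 2 is on top; that piece has area ∫[-3,-1] (-(s**2 + 4*s + 3)) ds = 4/3.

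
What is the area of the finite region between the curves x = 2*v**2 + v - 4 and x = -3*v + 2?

Both boundary curves give x as a function of v, so integrate with respect to v. Setting them equal: 2*v**2 + 4*v - 6 = 0, i.e. 2*(v - 1)*(v + 3) = 0, so they meet at v = -3, 1.
For v in [-3, 1], x = 2*v**2 + v - 4 is on the left; area = ∫[-3,1] (-(2*v**2 + 4*v - 6)) dv = 64/3.

64/3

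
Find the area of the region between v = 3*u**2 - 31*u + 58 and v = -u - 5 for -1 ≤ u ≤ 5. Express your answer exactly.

The difference (3*u**2 - 31*u + 58) - (-u - 5) = 3*u**2 - 30*u + 63 changes sign at u = 3 inside [-1, 5], so split the integral there.
∫[-1,3] (3*u**2 - 30*u + 63) du = 160.
∫[3,5] (3*u**2 - 30*u + 63) du = -16; the area of that piece is 16.
Total area = 160 + 16 = 176.

176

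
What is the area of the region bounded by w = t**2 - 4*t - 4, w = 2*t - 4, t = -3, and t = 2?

136/3

The difference (t**2 - 4*t - 4) - (2*t - 4) = t**2 - 6*t changes sign at t = 0 inside [-3, 2], so split the integral there.
∫[-3,0] (t**2 - 6*t) dt = 36.
∫[0,2] (t**2 - 6*t) dt = -28/3; the area of that piece is 28/3.
Total area = 36 + 28/3 = 136/3.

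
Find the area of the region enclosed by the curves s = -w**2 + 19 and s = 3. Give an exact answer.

Both boundary curves give s as a function of w, so integrate with respect to w. Setting them equal: -w**2 + 16 = 0, i.e. -(w - 4)*(w + 4) = 0, so they meet at w = -4, 4.
For w in [-4, 4], s = -w**2 + 19 is on the right; area = ∫[-4,4] (-w**2 + 16) dw = 256/3.

256/3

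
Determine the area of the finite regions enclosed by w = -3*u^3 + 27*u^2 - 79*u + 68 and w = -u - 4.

Set the curves equal: -3*u^3 + 27*u^2 - 79*u + 68 = -u - 4, so -3*u^3 + 27*u^2 - 78*u + 72 = 0, which factors as -3*(u - 4)*(u - 3)*(u - 2) = 0. The curves meet at u = 2, 3, 4.
On [2, 3], w = -u - 4 is on top; that piece has area ∫[2,3] (-(-3*u^3 + 27*u^2 - 78*u + 72)) du = 3/4.
On [3, 4], w = -3*u^3 + 27*u^2 - 79*u + 68 is on top; that piece has area ∫[3,4] (-3*u^3 + 27*u^2 - 78*u + 72) du = 3/4.
Total enclosed area = 3/4 + 3/4 = 3/2.

3/2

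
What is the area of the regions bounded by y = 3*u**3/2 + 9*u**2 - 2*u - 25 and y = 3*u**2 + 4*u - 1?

Set the curves equal: 3*u**3/2 + 9*u**2 - 2*u - 25 = 3*u**2 + 4*u - 1, so 3*u**3/2 + 6*u**2 - 6*u - 24 = 0, which factors as 3*(u - 2)*(u + 2)*(u + 4)/2 = 0. The curves meet at u = -4, -2, 2.
On [-4, -2], y = 3*u**3/2 + 9*u**2 - 2*u - 25 is on top; that piece has area ∫[-4,-2] (3*u**3/2 + 6*u**2 - 6*u - 24) du = 10.
On [-2, 2], y = 3*u**2 + 4*u - 1 is on top; that piece has area ∫[-2,2] (-(3*u**3/2 + 6*u**2 - 6*u - 24)) du = 64.
Total enclosed area = 10 + 64 = 74.

74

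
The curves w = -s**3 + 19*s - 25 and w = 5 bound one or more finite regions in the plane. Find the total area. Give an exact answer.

517/2

Set the curves equal: -s**3 + 19*s - 25 = 5, so -s**3 + 19*s - 30 = 0, which factors as -(s - 3)*(s - 2)*(s + 5) = 0. The curves meet at s = -5, 2, 3.
On [-5, 2], w = 5 is on top; that piece has area ∫[-5,2] (-(-s**3 + 19*s - 30)) ds = 1029/4.
On [2, 3], w = -s**3 + 19*s - 25 is on top; that piece has area ∫[2,3] (-s**3 + 19*s - 30) ds = 5/4.
Total enclosed area = 1029/4 + 5/4 = 517/2.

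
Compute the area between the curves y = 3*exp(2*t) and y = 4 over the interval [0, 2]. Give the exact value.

-21/2 - 4*log(3) + 8*log(2) + 3*exp(4)/2

The difference (3*exp(2*t)) - (4) = 3*exp(2*t) - 4 changes sign at t = -log(3)/2 + log(2) inside [0, 2], so split the integral there.
∫[0,-log(3)/2 + log(2)] (3*exp(2*t) - 4) dt = log(9/16) + 1/2; the area of that piece is -1/2 + log(16/9).
∫[-log(3)/2 + log(2),2] (3*exp(2*t) - 4) dt = -10 - 2*log(3) + 4*log(2) + 3*exp(4)/2.
Total area = (-1/2 + log(16/9)) + (-10 - 2*log(3) + 4*log(2) + 3*exp(4)/2) = -21/2 - 4*log(3) + 8*log(2) + 3*exp(4)/2.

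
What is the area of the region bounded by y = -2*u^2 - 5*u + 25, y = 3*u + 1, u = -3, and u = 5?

The difference (-2*u^2 - 5*u + 25) - (3*u + 1) = -2*u^2 - 8*u + 24 changes sign at u = 2 inside [-3, 5], so split the integral there.
∫[-3,2] (-2*u^2 - 8*u + 24) du = 350/3.
∫[2,5] (-2*u^2 - 8*u + 24) du = -90; the area of that piece is 90.
Total area = 350/3 + 90 = 620/3.

620/3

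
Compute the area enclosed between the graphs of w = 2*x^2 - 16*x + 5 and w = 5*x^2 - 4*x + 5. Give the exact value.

Set the curves equal: 2*x^2 - 16*x + 5 = 5*x^2 - 4*x + 5, so -3*x^2 - 12*x = 0, which factors as -3*x*(x + 4) = 0. The curves meet at x = -4, 0.
On [-4, 0], w = 2*x^2 - 16*x + 5 is on top; that piece has area ∫[-4,0] (-3*x^2 - 12*x) dx = 32.

32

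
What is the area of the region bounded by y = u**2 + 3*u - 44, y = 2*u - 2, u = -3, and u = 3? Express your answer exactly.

234

On [-3, 3], (u**2 + 3*u - 44) - (2*u - 2) = u**2 + u - 42 is ≤ 0 throughout, so the area is a single integral of |u**2 + u - 42|.
∫[-3,3] (u**2 + u - 42) du = -234; the area of that piece is 234.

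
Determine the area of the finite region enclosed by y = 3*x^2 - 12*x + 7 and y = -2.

4

Set the curves equal: 3*x^2 - 12*x + 7 = -2, so 3*x^2 - 12*x + 9 = 0, which factors as 3*(x - 3)*(x - 1) = 0. The curves meet at x = 1, 3.
On [1, 3], y = -2 is on top; that piece has area ∫[1,3] (-(3*x^2 - 12*x + 9)) dx = 4.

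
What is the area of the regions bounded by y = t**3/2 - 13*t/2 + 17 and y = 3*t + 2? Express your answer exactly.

517/4

Set the curves equal: t**3/2 - 13*t/2 + 17 = 3*t + 2, so t**3/2 - 19*t/2 + 15 = 0, which factors as (t - 3)*(t - 2)*(t + 5)/2 = 0. The curves meet at t = -5, 2, 3.
On [-5, 2], y = t**3/2 - 13*t/2 + 17 is on top; that piece has area ∫[-5,2] (t**3/2 - 19*t/2 + 15) dt = 1029/8.
On [2, 3], y = 3*t + 2 is on top; that piece has area ∫[2,3] (-(t**3/2 - 19*t/2 + 15)) dt = 5/8.
Total enclosed area = 1029/8 + 5/8 = 517/4.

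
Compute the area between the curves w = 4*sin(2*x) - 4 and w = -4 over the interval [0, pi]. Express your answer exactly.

The difference (4*sin(2*x) - 4) - (-4) = 4*sin(2*x) changes sign at x = pi/2 inside [0, pi], so split the integral there.
∫[0,pi/2] (4*sin(2*x)) dx = 4.
∫[pi/2,pi] (4*sin(2*x)) dx = -4; the area of that piece is 4.
Total area = 4 + 4 = 8.

8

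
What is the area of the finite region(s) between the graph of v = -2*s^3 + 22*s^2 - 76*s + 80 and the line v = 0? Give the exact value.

The curve meets the s-axis where -2*s^3 + 22*s^2 - 76*s + 80 = 0, i.e. -2*(s - 5)*(s - 4)*(s - 2) = 0, at s = 2, 4, 5.
On [2, 4] the curve lies below the axis; ∫[2,4] (-2*s^3 + 22*s^2 - 76*s + 80) ds = -16/3, giving area 16/3.
On [4, 5] the curve lies above the axis; ∫[4,5] (-2*s^3 + 22*s^2 - 76*s + 80) ds = 5/6, giving area 5/6.
Total area = 16/3 + 5/6 = 37/6.

37/6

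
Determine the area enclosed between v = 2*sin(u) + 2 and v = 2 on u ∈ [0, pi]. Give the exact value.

4

On [0, pi], (2*sin(u) + 2) - (2) = 2*sin(u) is ≥ 0 throughout, so the area is a single integral of |2*sin(u)|.
∫[0,pi] (2*sin(u)) du = 4.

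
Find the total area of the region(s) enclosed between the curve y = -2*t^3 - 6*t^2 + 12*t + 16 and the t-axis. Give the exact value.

81

The curve meets the t-axis where -2*t^3 - 6*t^2 + 12*t + 16 = 0, i.e. -2*(t - 2)*(t + 1)*(t + 4) = 0, at t = -4, -1, 2.
On [-4, -1] the curve lies below the axis; ∫[-4,-1] (-2*t^3 - 6*t^2 + 12*t + 16) dt = -81/2, giving area 81/2.
On [-1, 2] the curve lies above the axis; ∫[-1,2] (-2*t^3 - 6*t^2 + 12*t + 16) dt = 81/2, giving area 81/2.
Total area = 81/2 + 81/2 = 81.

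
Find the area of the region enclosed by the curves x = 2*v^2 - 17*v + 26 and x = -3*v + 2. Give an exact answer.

Both boundary curves give x as a function of v, so integrate with respect to v. Setting them equal: 2*v^2 - 14*v + 24 = 0, i.e. 2*(v - 4)*(v - 3) = 0, so they meet at v = 3, 4.
For v in [3, 4], x = 2*v^2 - 17*v + 26 is on the left; area = ∫[3,4] (-(2*v^2 - 14*v + 24)) dv = 1/3.

1/3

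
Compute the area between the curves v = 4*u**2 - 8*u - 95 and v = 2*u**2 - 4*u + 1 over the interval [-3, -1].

On [-3, -1], (4*u**2 - 8*u - 95) - (2*u**2 - 4*u + 1) = 2*u**2 - 4*u - 96 is ≤ 0 throughout, so the area is a single integral of |2*u**2 - 4*u - 96|.
∫[-3,-1] (2*u**2 - 4*u - 96) du = -476/3; the area of that piece is 476/3.

476/3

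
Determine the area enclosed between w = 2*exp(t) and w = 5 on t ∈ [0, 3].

The difference (2*exp(t)) - (5) = 2*exp(t) - 5 changes sign at t = log(5/2) inside [0, 3], so split the integral there.
∫[0,log(5/2)] (2*exp(t) - 5) dt = log(32/3125) + 3; the area of that piece is -3 + log(3125/32).
∫[log(5/2),3] (2*exp(t) - 5) dt = -20 - 5*log(2) + 5*log(5) + 2*exp(3).
Total area = (-3 + log(3125/32)) + (-20 - 5*log(2) + 5*log(5) + 2*exp(3)) = -23 - 10*log(2) + 10*log(5) + 2*exp(3).

-23 - 10*log(2) + 10*log(5) + 2*exp(3)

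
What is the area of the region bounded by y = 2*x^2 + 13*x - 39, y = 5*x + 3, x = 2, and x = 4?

The difference (2*x^2 + 13*x - 39) - (5*x + 3) = 2*x^2 + 8*x - 42 changes sign at x = 3 inside [2, 4], so split the integral there.
∫[2,3] (2*x^2 + 8*x - 42) dx = -28/3; the area of that piece is 28/3.
∫[3,4] (2*x^2 + 8*x - 42) dx = 32/3.
Total area = 28/3 + 32/3 = 20.

20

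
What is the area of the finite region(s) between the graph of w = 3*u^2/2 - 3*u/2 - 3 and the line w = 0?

The curve meets the u-axis where 3*u^2/2 - 3*u/2 - 3 = 0, i.e. 3*(u - 2)*(u + 1)/2 = 0, at u = -1, 2.
On [-1, 2] the curve lies below the axis; ∫[-1,2] (3*u^2/2 - 3*u/2 - 3) du = -27/4, giving area 27/4.

27/4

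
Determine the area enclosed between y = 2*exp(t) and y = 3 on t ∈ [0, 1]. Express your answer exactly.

-7 - 6*log(2) + 2*exp(1) + 6*log(3)

The difference (2*exp(t)) - (3) = 2*exp(t) - 3 changes sign at t = log(3/2) inside [0, 1], so split the integral there.
∫[0,log(3/2)] (2*exp(t) - 3) dt = log(8/27) + 1; the area of that piece is -1 + log(27/8).
∫[log(3/2),1] (2*exp(t) - 3) dt = -6 - 3*log(2) + 3*log(3) + 2*exp(1).
Total area = (-1 + log(27/8)) + (-6 - 3*log(2) + 3*log(3) + 2*exp(1)) = -7 - 6*log(2) + 2*exp(1) + 6*log(3).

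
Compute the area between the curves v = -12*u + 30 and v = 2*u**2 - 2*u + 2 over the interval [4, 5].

On [4, 5], (-12*u + 30) - (2*u**2 - 2*u + 2) = -2*u**2 - 10*u + 28 is ≤ 0 throughout, so the area is a single integral of |-2*u**2 - 10*u + 28|.
∫[4,5] (-2*u**2 - 10*u + 28) du = -173/3; the area of that piece is 173/3.

173/3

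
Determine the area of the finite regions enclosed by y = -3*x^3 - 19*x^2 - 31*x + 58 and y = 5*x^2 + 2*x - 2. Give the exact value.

443/2

Set the curves equal: -3*x^3 - 19*x^2 - 31*x + 58 = 5*x^2 + 2*x - 2, so -3*x^3 - 24*x^2 - 33*x + 60 = 0, which factors as -3*(x - 1)*(x + 4)*(x + 5) = 0. The curves meet at x = -5, -4, 1.
On [-5, -4], y = 5*x^2 + 2*x - 2 is on top; that piece has area ∫[-5,-4] (-(-3*x^3 - 24*x^2 - 33*x + 60)) dx = 11/4.
On [-4, 1], y = -3*x^3 - 19*x^2 - 31*x + 58 is on top; that piece has area ∫[-4,1] (-3*x^3 - 24*x^2 - 33*x + 60) dx = 875/4.
Total enclosed area = 11/4 + 875/4 = 443/2.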